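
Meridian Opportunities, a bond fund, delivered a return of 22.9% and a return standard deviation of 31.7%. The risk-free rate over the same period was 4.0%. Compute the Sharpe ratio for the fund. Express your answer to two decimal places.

0.60

Sharpe = (Rp − Rf) / σp = (22.9% − 4.0%) / 31.7% = 18.90% / 31.7% = 0.5962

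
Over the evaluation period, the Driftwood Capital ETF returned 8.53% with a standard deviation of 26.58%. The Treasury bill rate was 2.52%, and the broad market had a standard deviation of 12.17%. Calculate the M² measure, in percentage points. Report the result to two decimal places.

5.27

Sharpe = (Rp − Rf) / σp = (8.53% − 2.52%) / 26.58% = 0.2261
M² = Rf + Sharpe × σm = 2.52% + 0.2261 × 12.17% = 5.2716%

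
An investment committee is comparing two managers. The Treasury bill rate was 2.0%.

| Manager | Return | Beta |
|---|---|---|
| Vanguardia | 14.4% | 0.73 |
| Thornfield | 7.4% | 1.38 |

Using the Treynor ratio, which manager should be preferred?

Vanguardia

Vanguardia: Treynor = (14.4% − 2.0%) / 0.73 = 16.986
Thornfield: Treynor = (7.4% − 2.0%) / 1.38 = 3.913
Highest: Vanguardia (16.986).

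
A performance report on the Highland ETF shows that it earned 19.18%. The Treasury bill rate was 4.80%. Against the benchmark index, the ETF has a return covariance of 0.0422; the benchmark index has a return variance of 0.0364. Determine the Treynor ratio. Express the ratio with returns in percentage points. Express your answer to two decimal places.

β = Cov / Var = 0.0422 / 0.0364 = 1.1593
Treynor = (Rp − Rf) / β = (19.18% − 4.80%) / 1.1593 = 14.38 / 1.1593 = 12.4040

12.40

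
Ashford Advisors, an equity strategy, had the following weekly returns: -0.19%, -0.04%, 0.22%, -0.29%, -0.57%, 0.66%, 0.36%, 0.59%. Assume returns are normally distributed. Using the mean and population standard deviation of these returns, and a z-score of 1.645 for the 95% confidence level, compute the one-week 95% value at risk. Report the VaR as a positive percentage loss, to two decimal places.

0.58

Mean return r̄ = 0.740 / 8 = 0.0925%
Σ(r − r̄)² = 1.3400; population σ = √(1.3400/8) = 0.4093%
VaR = −(r̄ − z·σ) = −(0.0925 − 1.645 × 0.4093) = −(-0.5808) = 0.5808%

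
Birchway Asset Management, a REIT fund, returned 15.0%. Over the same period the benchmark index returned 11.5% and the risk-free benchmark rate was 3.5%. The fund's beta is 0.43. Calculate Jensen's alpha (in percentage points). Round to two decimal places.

CAPM expected return = Rf + β(Rm − Rf) = 3.5% + 0.43 × (11.5% − 3.5%) = 3.5 + 0.43 × 8.00 = 6.9400%
Jensen's α = Rp − E[R] = 15.0% − 6.9400% = 8.0600

8.06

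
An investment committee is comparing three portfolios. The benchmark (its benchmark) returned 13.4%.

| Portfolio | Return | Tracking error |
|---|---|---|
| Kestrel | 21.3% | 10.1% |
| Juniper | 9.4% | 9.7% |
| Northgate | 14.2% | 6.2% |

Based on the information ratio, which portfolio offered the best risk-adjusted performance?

Kestrel: IR = (21.3% − 13.4%) / 10.1% = 0.782
Juniper: IR = (9.4% − 13.4%) / 9.7% = -0.412
Northgate: IR = (14.2% − 13.4%) / 6.2% = 0.129
Highest: Kestrel (0.782).

Kestrel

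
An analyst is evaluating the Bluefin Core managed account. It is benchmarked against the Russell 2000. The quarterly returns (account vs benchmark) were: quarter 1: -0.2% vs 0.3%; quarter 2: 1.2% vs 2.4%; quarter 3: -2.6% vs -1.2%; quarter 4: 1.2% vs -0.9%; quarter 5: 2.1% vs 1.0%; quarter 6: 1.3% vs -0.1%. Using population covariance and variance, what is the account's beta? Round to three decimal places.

r̄p = 0.5000%,  r̄m = 0.2500%
Cov = Σ(rp − r̄p)(rm − r̄m) / 6 = 1.0133
Var(rm) = Σ(rm − r̄m)² / 6 = 1.4558
β = Cov / Var = 1.0133 / 1.4558 = 0.6960

0.696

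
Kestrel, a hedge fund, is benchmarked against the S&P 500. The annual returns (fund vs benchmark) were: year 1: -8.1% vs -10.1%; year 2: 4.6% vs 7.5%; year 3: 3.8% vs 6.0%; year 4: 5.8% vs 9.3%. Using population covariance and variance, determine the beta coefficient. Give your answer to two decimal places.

r̄p = 1.5250%,  r̄m = 3.1750%
Cov = Σ(rp − r̄p)(rm − r̄m) / 4 = 43.4206
Var(rm) = Σ(rm − r̄m)² / 4 = 60.1069
β = Cov / Var = 43.4206 / 60.1069 = 0.7224

0.72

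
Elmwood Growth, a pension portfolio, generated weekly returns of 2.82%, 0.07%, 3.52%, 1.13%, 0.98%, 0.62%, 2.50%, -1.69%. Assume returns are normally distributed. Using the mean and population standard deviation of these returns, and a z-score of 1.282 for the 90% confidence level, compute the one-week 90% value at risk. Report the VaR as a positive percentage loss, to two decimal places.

0.77

μ = (2.82 + 0.07 + 3.52 + 1.13 + 0.98 + 0.62 + 2.5 − 1.69) / 8 = 9.950 / 8 = 1.2438%
Population std dev = √[19.7002 / 8] = 1.5692%
VaR = −(μ − z·σ) = −(1.2438 − 1.282 × 1.5692) = −(-0.7679) = 0.7679%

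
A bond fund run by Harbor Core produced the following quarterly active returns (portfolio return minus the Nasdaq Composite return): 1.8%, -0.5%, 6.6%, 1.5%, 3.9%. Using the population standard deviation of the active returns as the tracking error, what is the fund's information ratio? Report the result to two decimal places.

Mean return μ = 13.30 / 5 = 2.6600%
Σ(r − μ)² = (1.8 − 2.6600)² + (-0.5 − 2.6600)² + (6.6 − 2.6600)² + … = 29.1320
σ = √[29.1320 / 5] = 2.4138%
IR = μ / tracking error = 2.6600 / 2.4138 = 1.1020

1.10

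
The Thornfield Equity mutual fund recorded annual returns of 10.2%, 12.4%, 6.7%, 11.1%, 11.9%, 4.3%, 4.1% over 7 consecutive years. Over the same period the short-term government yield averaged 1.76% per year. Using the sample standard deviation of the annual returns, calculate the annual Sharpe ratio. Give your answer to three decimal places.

r̄ = (10.2 + 12.4 + 6.7 + 11.1 + 11.9 + 4.3 + 4.1) / 7 = 8.6714%
Sample std dev = √[76.4543 / 6] = 3.5696%
Sharpe = (r̄ − rf) / σ = (8.6714 − 1.76) / 3.5696 = 6.9114 / 3.5696 = 1.9362

1.936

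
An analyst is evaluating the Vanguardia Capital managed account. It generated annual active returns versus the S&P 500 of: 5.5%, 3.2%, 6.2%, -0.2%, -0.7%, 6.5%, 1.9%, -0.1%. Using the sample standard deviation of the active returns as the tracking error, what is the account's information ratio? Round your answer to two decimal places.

0.93

r̄ = (5.5 + 3.2 + 6.2 − 0.2 − 0.7 + 6.5 + 1.9 − 0.1) / 8 = 22.30 / 8 = 2.7875%
Σ(r − r̄)² = (5.5 − 2.7875)² + (3.2 − 2.7875)² + (6.2 − 2.7875)² + … = 63.1688
sample σ = √(63.1688 / 7) = √9.0241 = 3.0040%
IR = r̄ / tracking error = 2.7875 / 3.0040 = 0.9279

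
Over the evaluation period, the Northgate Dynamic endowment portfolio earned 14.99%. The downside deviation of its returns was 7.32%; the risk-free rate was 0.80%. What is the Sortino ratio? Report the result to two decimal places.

1.94

Sortino = (Rp − Rf) / σd = (14.99% − 0.80%) / 7.32% = 14.19% / 7.32% = 1.9385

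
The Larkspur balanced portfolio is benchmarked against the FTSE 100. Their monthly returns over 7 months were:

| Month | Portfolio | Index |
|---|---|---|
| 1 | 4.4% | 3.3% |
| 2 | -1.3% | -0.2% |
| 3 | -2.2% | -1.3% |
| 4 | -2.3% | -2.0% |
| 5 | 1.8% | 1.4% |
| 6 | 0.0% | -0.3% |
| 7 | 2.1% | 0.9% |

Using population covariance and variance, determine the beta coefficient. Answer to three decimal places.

1.368

r̄p = 0.3571%,  r̄m = 0.2571%
Cov = Σ(rp − r̄p)(rm − r̄m) / 7 = 3.7153
Var(rm) = Σ(rm − r̄m)² / 7 = 2.7167
β = Cov / Var = 3.7153 / 2.7167 = 1.3676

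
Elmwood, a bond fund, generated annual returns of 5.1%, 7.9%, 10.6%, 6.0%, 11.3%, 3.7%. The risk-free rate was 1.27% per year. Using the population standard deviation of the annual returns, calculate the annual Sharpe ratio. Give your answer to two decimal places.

r̄ = (5.1 + 7.9 + 10.6 + 6 + 11.3 + 3.7) / 6 = 44.60 / 6 = 7.4333%
Population σ = √[Σ(r − r̄)² / 6] = √[46.6333 / 6] = √7.7722 = 2.7879%
Sharpe = (r̄ − rf) / σ = (7.4333 − 1.27) / 2.7879 = 6.1633 / 2.7879 = 2.2107

2.21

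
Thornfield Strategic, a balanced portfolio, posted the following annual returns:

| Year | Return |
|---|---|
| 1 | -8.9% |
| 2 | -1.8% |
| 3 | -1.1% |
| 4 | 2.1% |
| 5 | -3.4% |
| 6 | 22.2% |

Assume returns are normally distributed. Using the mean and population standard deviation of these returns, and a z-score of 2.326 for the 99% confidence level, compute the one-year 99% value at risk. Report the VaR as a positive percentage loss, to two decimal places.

21.33

r̄ = (-8.9 − 1.8 − 1.1 + 2.1 − 3.4 + 22.2) / 6 = 9.10 / 6 = 1.5167%
Σ(r − r̄)² = (-8.9 − 1.5167)² + (-1.8 − 1.5167)² + … = 578.6683
population σ = √(578.6683 / 6) = √96.4447 = 9.8206%
VaR = −(r̄ − z·σ) = −(1.5167 − 2.326 × 9.8206) = −(-21.3260) = 21.3260%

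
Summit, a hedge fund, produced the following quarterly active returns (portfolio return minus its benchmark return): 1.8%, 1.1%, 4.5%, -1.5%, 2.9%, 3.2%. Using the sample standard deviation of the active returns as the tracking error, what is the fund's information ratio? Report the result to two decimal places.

r̄ = (1.8 + 1.1 + 4.5 − 1.5 + 2.9 + 3.2) / 6 = 12.00 / 6 = 2.0000%
Σ(r − r̄)² = (1.8 − 2.0000)² + (1.1 − 2.0000)² + … = 21.6000
σ = √[21.6000 / 5] = 2.0785%
IR = r̄ / tracking error = 2.0000 / 2.0785 = 0.9622

0.96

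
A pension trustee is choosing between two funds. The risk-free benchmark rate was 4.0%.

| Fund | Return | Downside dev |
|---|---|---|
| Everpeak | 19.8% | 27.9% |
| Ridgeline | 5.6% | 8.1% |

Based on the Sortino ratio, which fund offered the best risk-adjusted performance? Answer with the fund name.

Everpeak: Sortino ratio = (19.8% − 4.0%) / 27.9% = 0.566
Ridgeline: Sortino ratio = (5.6% − 4.0%) / 8.1% = 0.198
Highest: Everpeak (0.566).

Everpeak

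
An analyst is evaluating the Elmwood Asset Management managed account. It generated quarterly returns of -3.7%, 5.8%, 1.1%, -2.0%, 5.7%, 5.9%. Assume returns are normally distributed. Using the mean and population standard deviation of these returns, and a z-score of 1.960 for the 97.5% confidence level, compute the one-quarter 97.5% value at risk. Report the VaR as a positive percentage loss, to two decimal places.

μ = (-3.7 + 5.8 + 1.1 − 2 + 5.7 + 5.9) / 6 = 2.1333%
Σ(r − μ)² = 92.5333; population σ = √(92.5333/6) = 3.9271%
VaR = −(μ − z·σ) = −(2.1333 − 1.960 × 3.9271) = −(-5.5638) = 5.5638%

5.56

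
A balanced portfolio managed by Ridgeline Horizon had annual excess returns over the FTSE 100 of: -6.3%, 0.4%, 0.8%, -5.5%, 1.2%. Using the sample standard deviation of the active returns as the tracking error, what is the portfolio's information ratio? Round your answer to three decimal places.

-0.509

r̄ = (-6.3 + 0.4 + 0.8 − 5.5 + 1.2) / 5 = -9.40 / 5 = -1.8800%
Σ(r − r̄)² = (-6.3 − (-1.8800))² + (0.4 − (-1.8800))² + … = 54.5080
σ = √[54.5080 / 4] = 3.6915%
IR = r̄ / tracking error = -1.8800 / 3.6915 = -0.5093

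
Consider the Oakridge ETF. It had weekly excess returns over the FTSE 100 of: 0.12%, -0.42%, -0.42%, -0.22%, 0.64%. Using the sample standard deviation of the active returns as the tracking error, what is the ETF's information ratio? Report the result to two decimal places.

-0.13

r̄ = (0.12 − 0.42 − 0.42 − 0.22 + 0.64) / 5 = -0.300 / 5 = -0.0600%
Σ(r − r̄)² = 0.8072; sample σ = √(0.8072/4) = 0.4492%
IR = r̄ / tracking error = -0.0600 / 0.4492 = -0.1336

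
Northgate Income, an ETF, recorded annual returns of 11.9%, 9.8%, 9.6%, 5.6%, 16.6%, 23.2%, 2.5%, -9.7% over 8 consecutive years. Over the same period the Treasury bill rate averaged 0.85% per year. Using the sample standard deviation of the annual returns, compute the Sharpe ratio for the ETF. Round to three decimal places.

Mean return μ = 69.50 / 8 = 8.6875%
Sample std dev = √[671.5288 / 7] = 9.7945%
Sharpe = (μ − rf) / σ = (8.6875 − 0.85) / 9.7945 = 7.8375 / 9.7945 = 0.8002

0.800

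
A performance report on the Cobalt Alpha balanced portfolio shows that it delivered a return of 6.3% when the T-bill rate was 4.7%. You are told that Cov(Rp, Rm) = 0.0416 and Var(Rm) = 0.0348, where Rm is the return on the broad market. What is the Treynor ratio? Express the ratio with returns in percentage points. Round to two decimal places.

1.34

β = Cov / Var = 0.0416 / 0.0348 = 1.1954
Treynor = (Rp − Rf) / β = (6.3% − 4.7%) / 1.1954 = 1.60 / 1.1954 = 1.3385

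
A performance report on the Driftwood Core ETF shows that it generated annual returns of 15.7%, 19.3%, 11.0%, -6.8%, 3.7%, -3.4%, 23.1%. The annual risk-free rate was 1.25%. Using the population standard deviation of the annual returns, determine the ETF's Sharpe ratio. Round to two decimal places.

Mean return μ = 62.60 / 7 = 8.9429%
Σ(r − μ)² = (15.7 − 8.9429)² + (19.3 − 8.9429)² + … = 785.2571
σ = √[785.2571 / 7] = 10.5915%
Sharpe = (μ − rf) / σ = (8.9429 − 1.25) / 10.5915 = 7.6929 / 10.5915 = 0.7263

0.73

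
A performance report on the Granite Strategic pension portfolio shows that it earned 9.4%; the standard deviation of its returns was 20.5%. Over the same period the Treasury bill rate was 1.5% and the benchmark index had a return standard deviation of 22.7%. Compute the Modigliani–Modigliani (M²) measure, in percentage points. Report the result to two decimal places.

10.25

Sharpe = (Rp − Rf) / σp = (9.4% − 1.5%) / 20.5% = 0.3854
M² = Rf + Sharpe × σm = 1.5% + 0.3854 × 22.7% = 10.2486%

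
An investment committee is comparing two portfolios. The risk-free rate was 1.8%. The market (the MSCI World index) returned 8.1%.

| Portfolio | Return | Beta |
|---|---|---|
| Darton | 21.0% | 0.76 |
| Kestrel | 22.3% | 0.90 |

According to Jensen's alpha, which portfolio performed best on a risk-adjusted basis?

Kestrel

Darton: α = 21.0% − [1.8% + 0.76 × (8.1% − 1.8%)] = 14.412
Kestrel: α = 22.3% − [1.8% + 0.90 × (8.1% − 1.8%)] = 14.830
Highest: Kestrel (14.830).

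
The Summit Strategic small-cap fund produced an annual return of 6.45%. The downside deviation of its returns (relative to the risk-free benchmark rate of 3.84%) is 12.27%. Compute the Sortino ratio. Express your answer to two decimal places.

0.21

Sortino = (Rp − Rf) / σd = (6.45% − 3.84%) / 12.27% = 2.61% / 12.27% = 0.2127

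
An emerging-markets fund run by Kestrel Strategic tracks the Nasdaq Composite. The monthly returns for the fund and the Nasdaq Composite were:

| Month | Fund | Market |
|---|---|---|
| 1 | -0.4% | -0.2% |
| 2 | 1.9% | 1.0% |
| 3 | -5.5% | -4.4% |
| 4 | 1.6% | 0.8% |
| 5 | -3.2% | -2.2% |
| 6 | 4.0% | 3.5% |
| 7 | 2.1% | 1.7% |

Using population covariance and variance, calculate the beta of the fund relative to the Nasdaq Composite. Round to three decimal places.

1.269

r̄p = 0.0714%,  r̄m = 0.0286%
Cov = Σ(rp − r̄p)(rm − r̄m) / 7 = 7.4365
Var(rm) = Σ(rm − r̄m)² / 7 = 5.8592
β = Cov / Var = 7.4365 / 5.8592 = 1.2692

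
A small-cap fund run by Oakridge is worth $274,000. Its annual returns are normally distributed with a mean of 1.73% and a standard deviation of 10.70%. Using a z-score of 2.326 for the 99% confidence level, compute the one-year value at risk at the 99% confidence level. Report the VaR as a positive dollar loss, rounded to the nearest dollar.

Return at the 99% tail: μ − z·σ = 1.73% − 2.326 × 10.70% = 1.73 − 24.8882 = -23.1582%
VaR = −(-23.1582%) × $274,000 = 23.1582% × $274,000 = $63,453

$63,453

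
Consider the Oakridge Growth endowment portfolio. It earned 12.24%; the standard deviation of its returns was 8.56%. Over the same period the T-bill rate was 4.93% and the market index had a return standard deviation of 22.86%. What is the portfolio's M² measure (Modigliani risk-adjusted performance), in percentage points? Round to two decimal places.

24.45

Sharpe = (Rp − Rf) / σp = (12.24% − 4.93%) / 8.56% = 0.8540
M² = Rf + Sharpe × σm = 4.93% + 0.8540 × 22.86% = 24.4524%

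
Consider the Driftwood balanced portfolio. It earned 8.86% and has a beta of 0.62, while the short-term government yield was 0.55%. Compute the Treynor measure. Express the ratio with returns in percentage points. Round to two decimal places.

13.40

Treynor = (Rp − Rf) / β = (8.86% − 0.55%) / 0.62 = 8.31 / 0.62 = 13.4032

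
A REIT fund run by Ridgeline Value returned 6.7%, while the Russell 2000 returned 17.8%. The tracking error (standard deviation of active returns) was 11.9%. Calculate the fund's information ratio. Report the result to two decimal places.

IR = (Rp − Rb) / TE = (6.7% − 17.8%) / 11.9% = -11.10% / 11.9% = -0.9328

-0.93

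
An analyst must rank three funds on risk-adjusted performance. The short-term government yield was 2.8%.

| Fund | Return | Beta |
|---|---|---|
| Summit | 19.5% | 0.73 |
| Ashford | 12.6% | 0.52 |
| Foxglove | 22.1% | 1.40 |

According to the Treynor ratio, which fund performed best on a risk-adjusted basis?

Summit: Treynor = (19.5% − 2.8%) / 0.73 = 22.877
Ashford: Treynor = (12.6% − 2.8%) / 0.52 = 18.846
Foxglove: Treynor = (22.1% − 2.8%) / 1.40 = 13.786
Highest: Summit (22.877).

Summit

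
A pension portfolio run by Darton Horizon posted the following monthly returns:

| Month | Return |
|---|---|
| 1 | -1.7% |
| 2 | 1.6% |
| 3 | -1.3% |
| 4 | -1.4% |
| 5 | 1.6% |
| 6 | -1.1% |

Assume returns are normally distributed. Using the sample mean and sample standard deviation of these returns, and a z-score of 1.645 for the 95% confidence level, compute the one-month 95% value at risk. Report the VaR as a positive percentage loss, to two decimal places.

2.93

μ = (-1.7 + 1.6 − 1.3 − 1.4 + 1.6 − 1.1) / 6 = -0.3833%
Sample σ = √[Σ(r − μ)² / 5] = √[11.9883 / 5] = √2.3977 = 1.5485%
VaR = −(μ − z·σ) = −(-0.3833 − 1.645 × 1.5485) = −(-2.9306) = 2.9306%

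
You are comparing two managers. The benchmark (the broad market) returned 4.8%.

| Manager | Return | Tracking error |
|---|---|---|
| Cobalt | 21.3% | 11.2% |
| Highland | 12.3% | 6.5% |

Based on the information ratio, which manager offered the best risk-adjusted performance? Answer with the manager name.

Cobalt: IR = (21.3% − 4.8%) / 11.2% = 1.473
Highland: IR = (12.3% − 4.8%) / 6.5% = 1.154
Highest: Cobalt (1.473).

Cobalt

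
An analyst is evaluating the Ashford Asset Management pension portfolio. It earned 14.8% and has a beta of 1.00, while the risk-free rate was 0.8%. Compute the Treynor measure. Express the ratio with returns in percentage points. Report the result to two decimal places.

14.00

Treynor = (Rp − Rf) / β = (14.8% − 0.8%) / 1.00 = 14.00 / 1.00 = 14.0000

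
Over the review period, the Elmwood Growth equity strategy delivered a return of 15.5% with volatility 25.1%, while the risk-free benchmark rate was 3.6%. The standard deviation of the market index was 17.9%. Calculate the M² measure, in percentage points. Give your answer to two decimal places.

Sharpe = (Rp − Rf) / σp = (15.5% − 3.6%) / 25.1% = 0.4741
M² = Rf + Sharpe × σm = 3.6% + 0.4741 × 17.9% = 12.0864%

12.09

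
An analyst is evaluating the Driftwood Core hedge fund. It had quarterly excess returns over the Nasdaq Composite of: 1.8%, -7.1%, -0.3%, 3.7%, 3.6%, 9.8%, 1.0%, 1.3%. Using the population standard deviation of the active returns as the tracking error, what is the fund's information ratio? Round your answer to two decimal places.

r̄ = (1.8 − 7.1 − 0.3 + 3.7 + 3.6 + 9.8 + 1 + 1.3) / 8 = 1.7250%
Σ(r − r̄)² = (1.8 − 1.7250)² + (-7.1 − 1.7250)² + … = 155.3150
population σ = √(155.3150 / 8) = √19.4144 = 4.4062%
IR = r̄ / tracking error = 1.7250 / 4.4062 = 0.3915

0.39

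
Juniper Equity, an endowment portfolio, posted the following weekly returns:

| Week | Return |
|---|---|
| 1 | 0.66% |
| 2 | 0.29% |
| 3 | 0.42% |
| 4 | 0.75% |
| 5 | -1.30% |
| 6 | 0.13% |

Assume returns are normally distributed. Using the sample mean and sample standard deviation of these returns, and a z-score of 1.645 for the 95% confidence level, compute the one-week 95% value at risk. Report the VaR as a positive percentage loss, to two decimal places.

μ = (0.66 + 0.29 + 0.42 + 0.75 − 1.3 + 0.13) / 6 = 0.1583%
Sample std dev = √[2.8151 / 5] = 0.7503%
VaR = −(μ − z·σ) = −(0.1583 − 1.645 × 0.7503) = −(-1.0759) = 1.0759%

1.08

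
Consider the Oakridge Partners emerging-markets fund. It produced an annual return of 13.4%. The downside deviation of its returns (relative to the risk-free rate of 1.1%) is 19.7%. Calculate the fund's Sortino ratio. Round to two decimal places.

Sortino = (Rp − Rf) / σd = (13.4% − 1.1%) / 19.7% = 12.30% / 19.7% = 0.6244

0.62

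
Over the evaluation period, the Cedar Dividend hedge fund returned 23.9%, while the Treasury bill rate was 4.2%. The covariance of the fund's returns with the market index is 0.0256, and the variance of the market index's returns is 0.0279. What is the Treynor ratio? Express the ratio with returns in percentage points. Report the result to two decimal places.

β = Cov / Var = 0.0256 / 0.0279 = 0.9176
Treynor = (Rp − Rf) / β = (23.9% − 4.2%) / 0.9176 = 19.70 / 0.9176 = 21.4690

21.47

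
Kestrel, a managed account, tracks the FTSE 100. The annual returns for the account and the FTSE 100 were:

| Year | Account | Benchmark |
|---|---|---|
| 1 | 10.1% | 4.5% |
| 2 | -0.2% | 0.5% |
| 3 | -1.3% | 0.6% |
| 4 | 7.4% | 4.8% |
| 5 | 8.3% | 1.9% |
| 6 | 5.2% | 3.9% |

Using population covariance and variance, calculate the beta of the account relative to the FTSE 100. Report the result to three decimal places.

r̄p = 4.9167%,  r̄m = 2.7000%
Cov = Σ(rp − r̄p)(rm − r̄m) / 6 = 6.0817
Var(rm) = Σ(rm − r̄m)² / 6 = 3.1633
β = Cov / Var = 6.0817 / 3.1633 = 1.9226

1.923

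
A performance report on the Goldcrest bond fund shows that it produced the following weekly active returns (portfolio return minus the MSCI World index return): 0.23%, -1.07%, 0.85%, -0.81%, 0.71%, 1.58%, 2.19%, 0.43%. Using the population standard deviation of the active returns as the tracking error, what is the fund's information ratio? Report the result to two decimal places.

Mean return r̄ = 4.110 / 8 = 0.5138%
Population std dev = √[8.4464 / 8] = 1.0275%
IR = r̄ / tracking error = 0.5138 / 1.0275 = 0.5000

0.50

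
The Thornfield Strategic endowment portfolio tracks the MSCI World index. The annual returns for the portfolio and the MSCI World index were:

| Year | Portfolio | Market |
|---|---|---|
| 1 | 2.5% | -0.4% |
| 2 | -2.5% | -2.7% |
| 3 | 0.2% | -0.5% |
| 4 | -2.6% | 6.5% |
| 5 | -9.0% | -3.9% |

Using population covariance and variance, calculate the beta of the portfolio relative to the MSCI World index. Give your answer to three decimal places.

r̄p = -2.2800%,  r̄m = -0.2000%
Cov = Σ(rp − r̄p)(rm − r̄m) / 5 = 4.3140
Var(rm) = Σ(rm − r̄m)² / 5 = 12.9920
β = Cov / Var = 4.3140 / 12.9920 = 0.3321

0.332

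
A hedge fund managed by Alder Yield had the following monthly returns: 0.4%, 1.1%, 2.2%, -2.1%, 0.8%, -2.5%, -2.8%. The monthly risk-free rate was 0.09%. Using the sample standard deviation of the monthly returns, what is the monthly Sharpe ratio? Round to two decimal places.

-0.25

Mean return r̄ = -2.90 / 7 = -0.4143%
Sample σ = √[Σ(r − r̄)² / 6] = √[24.1486 / 6] = √4.0248 = 2.0062%
Sharpe = (r̄ − rf) / σ = (-0.4143 − 0.09) / 2.0062 = -0.5043 / 2.0062 = -0.2514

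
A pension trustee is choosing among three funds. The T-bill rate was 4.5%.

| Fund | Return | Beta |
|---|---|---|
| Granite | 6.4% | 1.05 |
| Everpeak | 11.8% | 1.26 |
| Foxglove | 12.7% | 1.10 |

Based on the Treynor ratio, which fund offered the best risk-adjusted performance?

Granite: Treynor = (6.4% − 4.5%) / 1.05 = 1.810
Everpeak: Treynor = (11.8% − 4.5%) / 1.26 = 5.794
Foxglove: Treynor = (12.7% − 4.5%) / 1.10 = 7.455
Highest: Foxglove (7.455).

Foxglove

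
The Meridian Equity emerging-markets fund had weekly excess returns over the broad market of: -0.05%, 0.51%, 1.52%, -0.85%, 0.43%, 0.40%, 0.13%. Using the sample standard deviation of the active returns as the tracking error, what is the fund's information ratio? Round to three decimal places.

0.420

Mean return r̄ = 2.090 / 7 = 0.2986%
Σ(r − r̄)² = (-0.05 − 0.2986)² + (0.51 − 0.2986)² + … = 3.0333
σ = √[3.0333 / 6] = 0.7110%
IR = r̄ / tracking error = 0.2986 / 0.7110 = 0.4200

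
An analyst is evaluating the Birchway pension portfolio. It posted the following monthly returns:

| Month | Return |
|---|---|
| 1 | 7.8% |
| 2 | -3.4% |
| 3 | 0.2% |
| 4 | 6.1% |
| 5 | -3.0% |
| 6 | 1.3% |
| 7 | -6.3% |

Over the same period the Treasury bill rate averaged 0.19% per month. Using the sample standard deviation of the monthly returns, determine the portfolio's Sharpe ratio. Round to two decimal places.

0.04

Mean return r̄ = 2.70 / 7 = 0.3857%
Σ(r − r̄)² = 158.9886; sample σ = √(158.9886/6) = 5.1476%
Sharpe = (r̄ − rf) / σ = (0.3857 − 0.19) / 5.1476 = 0.1957 / 5.1476 = 0.0380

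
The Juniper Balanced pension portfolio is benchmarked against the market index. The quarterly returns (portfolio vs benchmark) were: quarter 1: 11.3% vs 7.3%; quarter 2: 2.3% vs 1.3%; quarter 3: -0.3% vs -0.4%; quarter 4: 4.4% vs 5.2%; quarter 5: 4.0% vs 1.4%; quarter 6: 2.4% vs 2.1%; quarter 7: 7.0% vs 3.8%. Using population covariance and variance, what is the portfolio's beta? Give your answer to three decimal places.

1.287

r̄p = 4.4429%,  r̄m = 2.9571%
Cov = Σ(rp − r̄p)(rm − r̄m) / 7 = 7.6790
Var(rm) = Σ(rm − r̄m)² / 7 = 5.9682
β = Cov / Var = 7.6790 / 5.9682 = 1.2867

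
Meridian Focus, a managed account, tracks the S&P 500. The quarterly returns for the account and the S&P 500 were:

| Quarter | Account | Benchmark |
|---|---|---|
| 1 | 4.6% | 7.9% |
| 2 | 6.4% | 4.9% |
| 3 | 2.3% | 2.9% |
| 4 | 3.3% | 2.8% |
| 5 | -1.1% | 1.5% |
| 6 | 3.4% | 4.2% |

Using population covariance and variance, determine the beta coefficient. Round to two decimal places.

r̄p = 3.1500%,  r̄m = 4.0333%
Cov = Σ(rp − r̄p)(rm − r̄m) / 6 = 3.3350
Var(rm) = Σ(rm − r̄m)² / 6 = 4.1589
β = Cov / Var = 3.3350 / 4.1589 = 0.8019

0.80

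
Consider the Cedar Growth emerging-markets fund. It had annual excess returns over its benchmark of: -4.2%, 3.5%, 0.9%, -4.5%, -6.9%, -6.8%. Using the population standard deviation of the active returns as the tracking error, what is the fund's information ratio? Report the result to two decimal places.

-0.77

μ = (-4.2 + 3.5 + 0.9 − 4.5 − 6.9 − 6.8) / 6 = -18.00 / 6 = -3.0000%
Σ(r − μ)² = (-4.2 − (-3.0000))² + (3.5 − (-3.0000))² + … = 90.8000
population σ = √(90.8000 / 6) = √15.1333 = 3.8902%
IR = μ / tracking error = -3.0000 / 3.8902 = -0.7712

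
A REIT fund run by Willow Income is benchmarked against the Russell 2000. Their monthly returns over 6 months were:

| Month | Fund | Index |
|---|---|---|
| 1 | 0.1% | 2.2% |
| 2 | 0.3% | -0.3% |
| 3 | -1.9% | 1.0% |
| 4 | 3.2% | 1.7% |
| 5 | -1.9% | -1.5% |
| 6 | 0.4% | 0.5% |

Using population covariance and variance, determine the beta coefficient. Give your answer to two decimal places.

r̄p = 0.0333%,  r̄m = 0.6000%
Cov = Σ(rp − r̄p)(rm − r̄m) / 6 = 1.1000
Var(rm) = Σ(rm − r̄m)² / 6 = 1.5267
β = Cov / Var = 1.1000 / 1.5267 = 0.7205

0.72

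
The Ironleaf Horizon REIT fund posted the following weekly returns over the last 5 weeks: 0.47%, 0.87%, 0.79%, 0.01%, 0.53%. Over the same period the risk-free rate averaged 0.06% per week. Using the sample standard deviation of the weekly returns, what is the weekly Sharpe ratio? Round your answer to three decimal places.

1.402

r̄ = (0.47 + 0.87 + 0.79 + 0.01 + 0.53) / 5 = 0.5340%
Σ(r − r̄)² = (0.47 − 0.5340)² + (0.87 − 0.5340)² + (0.79 − 0.5340)² + … = 0.4571
σ = √[0.4571 / 4] = 0.3380%
Sharpe = (r̄ − rf) / σ = (0.5340 − 0.06) / 0.3380 = 0.4740 / 0.3380 = 1.4024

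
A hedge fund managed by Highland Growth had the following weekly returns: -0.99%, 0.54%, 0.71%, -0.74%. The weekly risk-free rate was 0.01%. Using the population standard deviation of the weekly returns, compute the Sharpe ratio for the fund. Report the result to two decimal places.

-0.17

μ = (-0.99 + 0.54 + 0.71 − 0.74) / 4 = -0.480 / 4 = -0.1200%
Population σ = √[Σ(r − μ)² / 4] = √[2.2658 / 4] = √0.5665 = 0.7527%
Sharpe = (μ − rf) / σ = (-0.1200 − 0.01) / 0.7527 = -0.1300 / 0.7527 = -0.1727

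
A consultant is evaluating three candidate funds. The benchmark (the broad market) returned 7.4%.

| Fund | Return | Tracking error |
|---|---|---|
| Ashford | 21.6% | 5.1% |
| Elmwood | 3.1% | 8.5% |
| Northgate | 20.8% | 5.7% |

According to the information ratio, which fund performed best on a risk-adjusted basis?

Ashford

Ashford: IR = (21.6% − 7.4%) / 5.1% = 2.784
Elmwood: IR = (3.1% − 7.4%) / 8.5% = -0.506
Northgate: IR = (20.8% − 7.4%) / 5.7% = 2.351
Highest: Ashford (2.784).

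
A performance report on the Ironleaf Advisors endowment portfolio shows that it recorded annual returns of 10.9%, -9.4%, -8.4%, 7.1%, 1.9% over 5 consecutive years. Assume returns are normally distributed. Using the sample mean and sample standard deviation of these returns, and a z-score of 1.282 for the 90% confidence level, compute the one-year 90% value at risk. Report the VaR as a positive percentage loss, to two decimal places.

r̄ = (10.9 − 9.4 − 8.4 + 7.1 + 1.9) / 5 = 2.10 / 5 = 0.4200%
Σ(r − r̄)² = (10.9 − 0.4200)² + (-9.4 − 0.4200)² + … = 330.8680
σ = √[330.8680 / 4] = 9.0949%
VaR = −(r̄ − z·σ) = −(0.4200 − 1.282 × 9.0949) = −(-11.2397) = 11.2397%

11.24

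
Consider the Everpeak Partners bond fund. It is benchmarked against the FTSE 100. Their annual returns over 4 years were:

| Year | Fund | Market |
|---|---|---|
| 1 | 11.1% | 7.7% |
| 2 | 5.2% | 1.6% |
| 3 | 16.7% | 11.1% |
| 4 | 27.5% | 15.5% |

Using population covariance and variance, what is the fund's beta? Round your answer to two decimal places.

r̄p = 15.1250%,  r̄m = 8.9750%
Cov = Σ(rp − r̄p)(rm − r̄m) / 4 = 40.6056
Var(rm) = Σ(rm − r̄m)² / 4 = 25.7769
β = Cov / Var = 40.6056 / 25.7769 = 1.5753

1.58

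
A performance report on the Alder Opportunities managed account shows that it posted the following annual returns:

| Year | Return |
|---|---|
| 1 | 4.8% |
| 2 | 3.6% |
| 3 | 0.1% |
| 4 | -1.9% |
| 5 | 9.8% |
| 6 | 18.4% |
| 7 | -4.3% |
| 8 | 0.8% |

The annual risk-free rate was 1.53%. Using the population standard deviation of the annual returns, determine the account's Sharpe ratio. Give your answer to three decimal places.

r̄ = (4.8 + 3.6 + 0.1 − 1.9 + 9.8 + 18.4 − 4.3 + 0.8) / 8 = 31.30 / 8 = 3.9125%
Σ(r − r̄)² = 370.8888; population σ = √(370.8888/8) = 6.8089%
Sharpe = (r̄ − rf) / σ = (3.9125 − 1.53) / 6.8089 = 2.3825 / 6.8089 = 0.3499

0.350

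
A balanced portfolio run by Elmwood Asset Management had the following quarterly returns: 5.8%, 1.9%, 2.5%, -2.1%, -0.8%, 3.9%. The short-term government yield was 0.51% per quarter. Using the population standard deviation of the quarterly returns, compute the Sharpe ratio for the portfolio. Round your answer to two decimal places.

r̄ = (5.8 + 1.9 + 2.5 − 2.1 − 0.8 + 3.9) / 6 = 11.20 / 6 = 1.8667%
Population std dev = √[42.8533 / 6] = 2.6725%
Sharpe = (r̄ − rf) / σ = (1.8667 − 0.51) / 2.6725 = 1.3567 / 2.6725 = 0.5077

0.51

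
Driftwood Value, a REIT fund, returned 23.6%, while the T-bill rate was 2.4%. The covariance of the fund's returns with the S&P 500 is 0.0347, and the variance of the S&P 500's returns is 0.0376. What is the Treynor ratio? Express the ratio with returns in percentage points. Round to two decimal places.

22.97

β = Cov / Var = 0.0347 / 0.0376 = 0.9229
Treynor = (Rp − Rf) / β = (23.6% − 2.4%) / 0.9229 = 21.20 / 0.9229 = 22.9711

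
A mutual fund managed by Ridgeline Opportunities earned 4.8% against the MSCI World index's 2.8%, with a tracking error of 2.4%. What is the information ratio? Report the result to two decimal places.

0.83

IR = (Rp − Rb) / TE = (4.8% − 2.8%) / 2.4% = 2.00% / 2.4% = 0.8333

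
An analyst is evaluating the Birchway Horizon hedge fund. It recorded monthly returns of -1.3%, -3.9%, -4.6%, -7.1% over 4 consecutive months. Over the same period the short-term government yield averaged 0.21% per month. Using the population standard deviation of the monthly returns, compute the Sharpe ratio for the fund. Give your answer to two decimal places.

Mean return r̄ = -16.90 / 4 = -4.2250%
Σ(r − r̄)² = 17.0675; population σ = √(17.0675/4) = 2.0656%
Sharpe = (r̄ − rf) / σ = (-4.2250 − 0.21) / 2.0656 = -4.4350 / 2.0656 = -2.1471

-2.15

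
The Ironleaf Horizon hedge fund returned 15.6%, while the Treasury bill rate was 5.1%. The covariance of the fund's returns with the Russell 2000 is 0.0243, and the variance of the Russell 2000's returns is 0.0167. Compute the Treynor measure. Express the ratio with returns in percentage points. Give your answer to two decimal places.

β = Cov / Var = 0.0243 / 0.0167 = 1.4551
Treynor = (Rp − Rf) / β = (15.6% − 5.1%) / 1.4551 = 10.50 / 1.4551 = 7.2160

7.22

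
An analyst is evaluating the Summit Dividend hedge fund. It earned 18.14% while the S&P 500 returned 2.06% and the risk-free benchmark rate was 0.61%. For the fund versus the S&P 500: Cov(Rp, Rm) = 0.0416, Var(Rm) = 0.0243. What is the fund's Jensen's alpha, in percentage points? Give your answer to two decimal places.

15.05

β = Cov / Var = 0.0416 / 0.0243 = 1.7119
E[R] = Rf + β(Rm − Rf) = 0.61% + 1.7119 × (2.06% − 0.61%) = 3.0923%
α = Rp − E[R] = 18.14% − 3.0923% = 15.0477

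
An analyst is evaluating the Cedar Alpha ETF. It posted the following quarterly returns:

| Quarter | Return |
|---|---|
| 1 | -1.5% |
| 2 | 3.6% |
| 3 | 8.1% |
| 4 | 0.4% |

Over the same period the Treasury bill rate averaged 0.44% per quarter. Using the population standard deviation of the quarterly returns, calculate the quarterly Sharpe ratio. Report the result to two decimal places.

Mean return r̄ = 10.60 / 4 = 2.6500%
Σ(r − r̄)² = (-1.5 − 2.6500)² + (3.6 − 2.6500)² + (8.1 − 2.6500)² + … = 52.8900
σ = √[52.8900 / 4] = 3.6363%
Sharpe = (r̄ − rf) / σ = (2.6500 − 0.44) / 3.6363 = 2.2100 / 3.6363 = 0.6078

0.61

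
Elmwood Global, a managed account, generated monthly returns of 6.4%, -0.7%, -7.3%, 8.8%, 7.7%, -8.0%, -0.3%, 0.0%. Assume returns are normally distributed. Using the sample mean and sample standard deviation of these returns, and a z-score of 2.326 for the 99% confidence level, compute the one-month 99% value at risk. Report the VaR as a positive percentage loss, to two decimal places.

14.15

μ = (6.4 − 0.7 − 7.3 + 8.8 + 7.7 − 8 − 0.3 + 0) / 8 = 0.8250%
Σ(r − μ)² = (6.4 − 0.8250)² + (-0.7 − 0.8250)² + … = 290.1150
sample σ = √(290.1150 / 7) = √41.4450 = 6.4378%
VaR = −(μ − z·σ) = −(0.8250 − 2.326 × 6.4378) = −(-14.1493) = 14.1493%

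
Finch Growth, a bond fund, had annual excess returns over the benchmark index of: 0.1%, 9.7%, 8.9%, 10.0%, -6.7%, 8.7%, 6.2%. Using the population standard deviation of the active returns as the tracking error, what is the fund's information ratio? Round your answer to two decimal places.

0.90

Mean return r̄ = 36.90 / 7 = 5.2714%
Population std dev = √[237.8143 / 7] = 5.8287%
IR = r̄ / tracking error = 5.2714 / 5.8287 = 0.9044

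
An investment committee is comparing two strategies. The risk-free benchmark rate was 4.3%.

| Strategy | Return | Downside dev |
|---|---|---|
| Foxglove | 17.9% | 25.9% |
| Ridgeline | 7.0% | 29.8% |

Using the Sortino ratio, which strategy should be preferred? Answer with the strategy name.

Foxglove

Foxglove: Sortino ratio = (17.9% − 4.3%) / 25.9% = 0.525
Ridgeline: Sortino ratio = (7.0% − 4.3%) / 29.8% = 0.091
Highest: Foxglove (0.525).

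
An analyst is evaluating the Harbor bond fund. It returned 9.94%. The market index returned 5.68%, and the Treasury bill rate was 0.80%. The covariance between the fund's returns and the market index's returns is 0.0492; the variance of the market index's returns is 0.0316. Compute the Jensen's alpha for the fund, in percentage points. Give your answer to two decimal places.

1.54

β = Cov / Var = 0.0492 / 0.0316 = 1.5570
E[R] = Rf + β(Rm − Rf) = 0.80% + 1.5570 × (5.68% − 0.80%) = 8.3982%
α = Rp − E[R] = 9.94% − 8.3982% = 1.5418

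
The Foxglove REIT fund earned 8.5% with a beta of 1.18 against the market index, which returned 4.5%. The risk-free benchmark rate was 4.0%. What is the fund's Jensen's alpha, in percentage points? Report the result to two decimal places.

3.91

CAPM expected return = Rf + β(Rm − Rf) = 4.0% + 1.18 × (4.5% − 4.0%) = 4 + 1.18 × 0.50 = 4.5900%
Jensen's α = Rp − E[R] = 8.5% − 4.5900% = 3.9100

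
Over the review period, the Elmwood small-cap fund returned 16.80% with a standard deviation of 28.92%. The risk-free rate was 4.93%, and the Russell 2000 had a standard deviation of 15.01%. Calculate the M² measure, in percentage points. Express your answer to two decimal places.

11.09

Sharpe = (Rp − Rf) / σp = (16.80% − 4.93%) / 28.92% = 0.4104
M² = Rf + Sharpe × σm = 4.93% + 0.4104 × 15.01% = 11.0901%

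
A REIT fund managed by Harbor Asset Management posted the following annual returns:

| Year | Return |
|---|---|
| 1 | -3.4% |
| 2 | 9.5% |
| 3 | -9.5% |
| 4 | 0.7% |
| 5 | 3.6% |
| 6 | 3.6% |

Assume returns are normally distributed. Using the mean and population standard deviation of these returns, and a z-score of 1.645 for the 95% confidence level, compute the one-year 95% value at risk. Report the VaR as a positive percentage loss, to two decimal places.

9.10

Mean return r̄ = 4.50 / 6 = 0.7500%
Population σ = √[Σ(r − r̄)² / 6] = √[215.0950 / 6] = √35.8492 = 5.9874%
VaR = −(r̄ − z·σ) = −(0.7500 − 1.645 × 5.9874) = −(-9.0993) = 9.0993%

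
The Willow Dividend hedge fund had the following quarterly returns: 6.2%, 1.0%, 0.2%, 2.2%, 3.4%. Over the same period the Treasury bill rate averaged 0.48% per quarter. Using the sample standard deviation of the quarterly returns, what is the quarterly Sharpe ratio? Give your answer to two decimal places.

r̄ = (6.2 + 1 + 0.2 + 2.2 + 3.4) / 5 = 2.6000%
Sample σ = √[Σ(r − r̄)² / 4] = √[22.0800 / 4] = √5.5200 = 2.3495%
Sharpe = (r̄ − rf) / σ = (2.6000 − 0.48) / 2.3495 = 2.1200 / 2.3495 = 0.9023

0.90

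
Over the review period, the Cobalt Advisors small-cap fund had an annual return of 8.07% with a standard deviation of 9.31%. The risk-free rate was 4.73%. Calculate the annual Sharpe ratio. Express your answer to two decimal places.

0.36

Sharpe = (Rp − Rf) / σp = (8.07% − 4.73%) / 9.31% = 3.34% / 9.31% = 0.3588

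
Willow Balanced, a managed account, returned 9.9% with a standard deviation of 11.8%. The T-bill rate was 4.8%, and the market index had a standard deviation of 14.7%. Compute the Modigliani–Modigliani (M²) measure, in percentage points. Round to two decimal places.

Sharpe = (Rp − Rf) / σp = (9.9% − 4.8%) / 11.8% = 0.4322
M² = Rf + Sharpe × σm = 4.8% + 0.4322 × 14.7% = 11.1533%

11.15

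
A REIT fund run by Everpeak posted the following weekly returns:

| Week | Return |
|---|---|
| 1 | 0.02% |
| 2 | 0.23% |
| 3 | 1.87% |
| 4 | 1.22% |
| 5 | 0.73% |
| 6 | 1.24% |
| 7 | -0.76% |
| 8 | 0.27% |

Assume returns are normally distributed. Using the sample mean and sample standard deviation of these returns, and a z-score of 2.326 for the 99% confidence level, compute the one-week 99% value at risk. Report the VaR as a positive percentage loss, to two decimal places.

r̄ = (0.02 + 0.23 + 1.87 + 1.22 + 0.73 + 1.24 − 0.76 + 0.27) / 8 = 4.820 / 8 = 0.6025%
Sample σ = √[Σ(r − r̄)² / 7] = √[4.8556 / 7] = √0.6937 = 0.8329%
VaR = −(r̄ − z·σ) = −(0.6025 − 2.326 × 0.8329) = −(-1.3348) = 1.3348%

1.33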